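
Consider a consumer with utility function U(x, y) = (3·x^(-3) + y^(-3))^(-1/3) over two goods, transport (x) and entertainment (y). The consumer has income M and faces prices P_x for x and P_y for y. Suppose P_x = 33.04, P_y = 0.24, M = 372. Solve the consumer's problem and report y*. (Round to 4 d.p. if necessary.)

MRS = MU_x/MU_y = 3·(y/x)^(4). Set equal to P_x/P_y.
Solve for the ratio: y/x = [(1/3)·P_x/P_y]^(0.25).
Substitute y = (y/x)·x into the budget: x* = M/(P_x + P_y·(y/x)).
Numerically y/x = 2.602717, so x* = 372/(33.04 + 0.24·2.602717) = 11.0502 and y* = 2.602717·11.0502 = 28.7605.

y* = 28.7605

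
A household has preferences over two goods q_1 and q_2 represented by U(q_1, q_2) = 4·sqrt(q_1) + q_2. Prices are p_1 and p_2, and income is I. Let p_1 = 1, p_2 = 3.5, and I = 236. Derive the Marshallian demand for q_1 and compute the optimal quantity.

MU_q_1 = 2/√q_1, MU_q_2 = 1. Tangency: 2/√q_1 = p_1/p_2.
Thus q_1* = (2·p_2/p_1)² — independent of I — with the rest of income spent on q_2.
Plugging in: q_1* = (2·3.5/1)² = 49.

q_1* = 49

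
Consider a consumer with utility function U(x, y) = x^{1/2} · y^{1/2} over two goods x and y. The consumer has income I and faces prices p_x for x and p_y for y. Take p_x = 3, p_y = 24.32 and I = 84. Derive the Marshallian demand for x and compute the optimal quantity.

MU_x/MU_y = (0.5·y)/(0.5·x); tangency sets this equal to p_x/p_y.
Rearranging, p_y·y = p_x·x. Substituting into the budget gives p_x·x·(1 + 1) = I.
Demand: x*(p_x,p_y,I) = 0.5·I/p_x and y* = 0.5·I/p_y.
At p_x=3, p_y=24.32, I=84: x* = 0.5·84/3 = 14.

x* = 14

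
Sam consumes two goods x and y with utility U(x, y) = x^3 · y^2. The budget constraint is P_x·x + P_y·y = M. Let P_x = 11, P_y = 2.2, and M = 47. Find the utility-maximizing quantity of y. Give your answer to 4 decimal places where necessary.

y* = 8.5455

Tangency: MRS = (3/2)·y/x = P_x/P_y.
So 3·P_y·y = 2·P_x·x; combined with the budget, a share 0.6 of income goes to x.
Demand: x*(P_x,P_y,M) = 0.6·M/P_x and y* = 0.4·M/P_y.
At P_x=11, P_y=2.2, M=47: y* = 0.4·47/2.2 = 8.5455.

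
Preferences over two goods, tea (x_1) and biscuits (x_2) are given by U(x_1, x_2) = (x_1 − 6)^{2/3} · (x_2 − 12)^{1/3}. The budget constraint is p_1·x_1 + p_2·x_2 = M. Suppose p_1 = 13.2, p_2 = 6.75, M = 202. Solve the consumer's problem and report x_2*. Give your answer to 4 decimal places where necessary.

x_2* = 14.0642

MRS = 2·(x_2−12)/(x_1−6). Tangency with p_1/p_2 gives x_2−12 = (1/2)·(p_1/p_2)·(x_1−6).
After buying the subsistence bundle (6, 12), a share 2/3 of the remaining income goes to x_1: x_1* = 6 + 2/3·(M − 6p_1 − 12p_2)/p_1.
Discretionary income = 202 − 6·13.2 − 12·6.75 = 41.8; x_2* = 12 + 1/3·41.8/6.75 = 14.0642.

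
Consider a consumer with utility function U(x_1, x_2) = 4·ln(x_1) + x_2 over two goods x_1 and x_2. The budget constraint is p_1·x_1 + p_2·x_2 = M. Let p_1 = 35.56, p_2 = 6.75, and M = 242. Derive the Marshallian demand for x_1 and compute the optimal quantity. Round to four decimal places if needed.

Set MRS = p_1/p_2: (4/x_1)/1 = p_1/p_2.
So x_1*(p_1,p_2) = 4·p_2/p_1, independent of income; and x_2* = (M − 4·p_2)/p_2.
At the given prices: x_1* = 4·6.75/35.56 = 0.7593.

x_1* = 0.7593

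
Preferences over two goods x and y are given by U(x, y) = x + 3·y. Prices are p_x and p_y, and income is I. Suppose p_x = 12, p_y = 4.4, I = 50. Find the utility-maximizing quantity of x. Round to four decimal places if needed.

Perfect substitutes: compare marginal utility per dollar. 1/p_x vs 3/p_y → 0.0833 vs 0.6818.
y gives more utility per dollar, so spend all income on y: y* = I/p_y, x* = 0.
Numerically: x* = 0, y* = 11.3636.

x* = 0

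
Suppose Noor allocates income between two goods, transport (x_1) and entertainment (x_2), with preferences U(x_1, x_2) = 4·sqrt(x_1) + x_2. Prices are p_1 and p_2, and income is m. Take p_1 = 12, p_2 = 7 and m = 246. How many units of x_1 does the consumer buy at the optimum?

Set MRS = p_1/p_2: 2·x_1^(−1/2) = p_1/p_2.
Thus x_1* = (2·p_2/p_1)² — independent of m — with the rest of income spent on x_2.
Plugging in: x_1* = (2·7/12)² = 1.3611.

x_1* = 1.3611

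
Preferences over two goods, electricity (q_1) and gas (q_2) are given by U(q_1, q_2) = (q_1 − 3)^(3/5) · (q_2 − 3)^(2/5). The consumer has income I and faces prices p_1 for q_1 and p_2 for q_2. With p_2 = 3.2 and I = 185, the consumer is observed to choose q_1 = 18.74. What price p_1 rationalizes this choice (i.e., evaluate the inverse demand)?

MRS = (3/2)·(q_2−3)/(q_1−3). Tangency with p_1/p_2 gives q_2−3 = (2/3)·(p_1/p_2)·(q_1−3).
Substituting into the budget: q_1* = 3 + 0.6·(I − 3·p_1 − 3·p_2)/p_1, and q_2* = 3 + 0.4·(…)/p_2.
Set q_1* = 18.74 in the demand function and solve for p_1: p_1 = 6.

p_1 = 6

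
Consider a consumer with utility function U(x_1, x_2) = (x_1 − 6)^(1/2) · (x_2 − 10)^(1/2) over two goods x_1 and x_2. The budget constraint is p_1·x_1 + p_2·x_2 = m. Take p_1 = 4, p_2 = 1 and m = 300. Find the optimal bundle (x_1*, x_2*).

Substituting into the budget: x_1* = 6 + 0.5·(m − 6·p_1 − 10·p_2)/p_1, and x_2* = 10 + 0.5·(…)/p_2.
Discretionary income = 300 − 6·4 − 10·1 = 266; x_1* = 6 + 0.5·266/4 = 39.25; x_2* = 10 + 0.5·266/1 = 143.

x_1* = 39.25, x_2* = 143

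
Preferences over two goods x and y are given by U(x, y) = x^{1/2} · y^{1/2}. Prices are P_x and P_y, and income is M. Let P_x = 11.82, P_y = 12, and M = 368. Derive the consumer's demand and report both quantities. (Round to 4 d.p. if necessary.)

x* = 15.5668, y* = 15.3333

The MRS is y/x. Set MRS = P_x/P_y.
Rearranging, P_y·y = P_x·x. Substituting into the budget gives P_x·x·(1 + 1) = M.
Demand: x*(P_x,P_y,M) = 0.5·M/P_x and y* = 0.5·M/P_y.
At P_x=11.82, P_y=12, M=368: x* = 0.5·368/11.82 = 15.5668, y* = 15.3333.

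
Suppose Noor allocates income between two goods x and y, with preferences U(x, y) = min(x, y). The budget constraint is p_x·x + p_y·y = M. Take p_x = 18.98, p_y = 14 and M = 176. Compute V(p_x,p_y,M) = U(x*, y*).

Demand: x*(p_x,p_y,M) = M/(p_x + p_y), y* = M/(p_x + p_y).
Here 18.98 + 14 = 32.98, giving x* = 5.3366 and y* = 5.3366.
Utility at the optimum: U(5.3366, 5.3366) = 5.3366.

V = 5.3366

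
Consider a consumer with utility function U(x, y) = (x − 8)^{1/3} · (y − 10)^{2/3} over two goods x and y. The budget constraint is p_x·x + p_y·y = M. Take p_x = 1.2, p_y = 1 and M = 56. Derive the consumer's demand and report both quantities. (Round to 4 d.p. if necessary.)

x* = 18.1111, y* = 34.2667

After buying the subsistence bundle (8, 10), a share 1/3 of the remaining income goes to x: x* = 8 + 1/3·(M − 8p_x − 10p_y)/p_x.
Discretionary income = 56 − 8·1.2 − 10·1 = 36.4; x* = 8 + 1/3·36.4/1.2 = 18.1111; y* = 10 + 2/3·36.4/1 = 34.2667.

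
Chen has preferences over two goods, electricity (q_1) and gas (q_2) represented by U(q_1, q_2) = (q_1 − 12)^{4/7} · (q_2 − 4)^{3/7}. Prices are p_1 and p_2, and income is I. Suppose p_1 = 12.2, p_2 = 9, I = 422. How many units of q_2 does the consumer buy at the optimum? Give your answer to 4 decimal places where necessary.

MRS = (4/3)·(q_2−4)/(q_1−12). Tangency with p_1/p_2 gives q_2−4 = (3/4)·(p_1/p_2)·(q_1−12).
After buying the subsistence bundle (12, 4), a share 4/7 of the remaining income goes to q_1: q_1* = 12 + 4/7·(I − 12p_1 − 4p_2)/p_1.
Discretionary income = 422 − 12·12.2 − 4·9 = 239.6; q_2* = 4 + 3/7·239.6/9 = 15.4095.

q_2* = 15.4095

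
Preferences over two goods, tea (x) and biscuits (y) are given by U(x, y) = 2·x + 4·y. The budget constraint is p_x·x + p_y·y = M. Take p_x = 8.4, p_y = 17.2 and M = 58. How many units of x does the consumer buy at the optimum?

x* = 6.9048

Perfect substitutes: compare marginal utility per dollar. 2/p_x vs 4/p_y → 0.2381 vs 0.2326.
x gives more utility per dollar, so spend all income on x: x* = M/p_x, y* = 0.
Numerically: x* = 6.9048, y* = 0.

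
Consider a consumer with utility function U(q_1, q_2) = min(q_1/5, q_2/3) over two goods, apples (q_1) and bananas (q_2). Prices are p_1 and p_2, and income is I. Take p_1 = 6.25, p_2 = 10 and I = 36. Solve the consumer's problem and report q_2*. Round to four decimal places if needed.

Leontief preferences: the optimum is at the kink where q_1/5 = q_2/3, i.e. q_2 = (3/5)·q_1.
Budget: p_1·q_1 + p_2·(3/5)·q_1 = I, so (5·p_1 + 3·p_2)·q_1 = 5·I.
Demand: q_1*(p_1,p_2,I) = 5·I/(5·p_1 + 3·p_2), q_2* = 3·I/(5·p_1 + 3·p_2).
Here 5·6.25 + 3·10 = 61.25, giving q_2* = 1.7633.

q_2* = 1.7633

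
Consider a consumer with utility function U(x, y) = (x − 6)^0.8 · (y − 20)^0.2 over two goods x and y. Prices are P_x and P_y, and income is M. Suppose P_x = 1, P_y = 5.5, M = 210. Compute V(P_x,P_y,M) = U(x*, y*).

V = 40.526

Let x' = x−6, y' = y−20. MRS = 4·y'/x' = P_x/P_y.
After buying the subsistence bundle (6, 20), a share 0.8 of the remaining income goes to x: x* = 6 + 0.8·(M − 6P_x − 20P_y)/P_x.
Discretionary income = 210 − 6·1 − 20·5.5 = 94; x* = 6 + 0.8·94/1 = 81.2; y* = 20 + 0.2·94/5.5 = 23.4182.
Utility at the optimum: U(81.2, 23.4182) = 40.526.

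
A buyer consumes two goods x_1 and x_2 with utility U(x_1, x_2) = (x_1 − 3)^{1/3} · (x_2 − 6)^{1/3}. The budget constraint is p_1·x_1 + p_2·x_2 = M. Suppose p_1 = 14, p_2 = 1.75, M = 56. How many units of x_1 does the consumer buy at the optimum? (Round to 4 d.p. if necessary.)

x_1* = 3.125

This is Cobb-Douglas in (x_1−3, x_2−6): tangency gives 1/3·p_2·(x_2−6) = 1/3·p_1·(x_1−3).
After buying the subsistence bundle (3, 6), a share 0.5 of the remaining income goes to x_1: x_1* = 3 + 0.5·(M − 3p_1 − 6p_2)/p_1.
Discretionary income = 56 − 3·14 − 6·1.75 = 3.5; x_1* = 3 + 0.5·3.5/14 = 3.125.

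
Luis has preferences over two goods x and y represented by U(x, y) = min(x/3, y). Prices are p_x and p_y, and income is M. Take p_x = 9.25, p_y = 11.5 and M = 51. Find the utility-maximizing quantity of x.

x* = 3.8981

Leontief preferences: the optimum is at the kink where x/3 = y/1, i.e. y = (1/3)·x.
Budget: p_x·x + p_y·(1/3)·x = M, so (3·p_x + p_y)·x = 3·M.
Demand: x*(p_x,p_y,M) = 3·M/(3·p_x + p_y), y* = M/(3·p_x + p_y).
Here 3·9.25 + 11.5 = 39.25, giving x* = 3.8981.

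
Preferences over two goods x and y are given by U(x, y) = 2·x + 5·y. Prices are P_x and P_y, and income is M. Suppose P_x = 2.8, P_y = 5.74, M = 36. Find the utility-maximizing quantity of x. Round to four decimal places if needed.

Perfect substitutes: compare marginal utility per dollar. 2/P_x vs 5/P_y → 0.7143 vs 0.8711.
y gives more utility per dollar, so spend all income on y: y* = M/P_y, x* = 0.
Numerically: x* = 0, y* = 6.2718.

x* = 0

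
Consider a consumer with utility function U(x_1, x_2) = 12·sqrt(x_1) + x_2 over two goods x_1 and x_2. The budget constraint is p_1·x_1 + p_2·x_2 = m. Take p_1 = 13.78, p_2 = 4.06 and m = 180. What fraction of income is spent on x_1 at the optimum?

share on x_1 = 0.2392

Set MRS = p_1/p_2: 6·x_1^(−1/2) = p_1/p_2.
Solve: √x_1 = 6·p_2/p_1, so x_1*(p_1,p_2) = (6·p_2/p_1)², and x_2* = (m − p_1·x_1*)/p_2.
Plugging in: x_1* = (6·4.06/13.78)² = 3.125, x_2* = 33.7283.
Expenditure on x_1: 13.78·3.125 = 43.0631; share = 0.2392.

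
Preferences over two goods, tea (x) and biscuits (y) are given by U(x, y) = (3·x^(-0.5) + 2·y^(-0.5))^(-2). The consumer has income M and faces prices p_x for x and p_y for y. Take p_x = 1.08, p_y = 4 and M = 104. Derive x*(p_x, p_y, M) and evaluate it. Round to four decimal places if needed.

x* = 44.1578

MRS = MU_x/MU_y = (3/2)·(y/x)^(1.5). Set equal to p_x/p_y.
Hence y/x = ((2/3)·p_x/p_y)^(1/(1.5)), i.e. raised to the 2/3 power.
With the ratio pinned down, the budget gives x* = M/(p_x + p_y·(y/x)) and y* = (y/x)·x*.
Numerically y/x = 0.318798, so x* = 104/(1.08 + 4·0.318798) = 44.1578.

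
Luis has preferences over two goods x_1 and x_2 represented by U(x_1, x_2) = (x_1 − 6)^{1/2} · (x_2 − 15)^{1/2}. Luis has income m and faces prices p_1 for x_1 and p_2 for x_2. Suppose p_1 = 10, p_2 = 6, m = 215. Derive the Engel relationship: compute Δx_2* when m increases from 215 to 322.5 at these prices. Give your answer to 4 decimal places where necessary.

Δx_2* = 8.9583

Let x_1' = x_1−6, x_2' = x_2−15. MRS = x_2'/x_1' = p_1/p_2.
After buying the subsistence bundle (6, 15), a share 0.5 of the remaining income goes to x_1: x_1* = 6 + 0.5·(m − 6p_1 − 15p_2)/p_1.
Discretionary income = 215 − 6·10 − 15·6 = 65; x_2* = 15 + 0.5·65/6 = 20.4167.
At m' = 322.5: x_2* = 29.375. Change: 29.375 − 20.4167 = 8.9583.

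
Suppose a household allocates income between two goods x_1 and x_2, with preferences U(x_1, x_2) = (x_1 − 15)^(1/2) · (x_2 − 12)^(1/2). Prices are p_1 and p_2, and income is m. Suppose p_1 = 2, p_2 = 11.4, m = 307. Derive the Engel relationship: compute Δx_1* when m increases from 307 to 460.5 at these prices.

This is Cobb-Douglas in (x_1−15, x_2−12): tangency gives 0.5·p_2·(x_2−12) = 0.5·p_1·(x_1−15).
After buying the subsistence bundle (15, 12), a share 0.5 of the remaining income goes to x_1: x_1* = 15 + 0.5·(m − 15p_1 − 12p_2)/p_1.
Discretionary income = 307 − 15·2 − 12·11.4 = 140.2; x_1* = 15 + 0.5·140.2/2 = 50.05.
At m' = 460.5: x_1* = 88.425. Change: 88.425 − 50.05 = 38.375.

Δx_1* = 38.375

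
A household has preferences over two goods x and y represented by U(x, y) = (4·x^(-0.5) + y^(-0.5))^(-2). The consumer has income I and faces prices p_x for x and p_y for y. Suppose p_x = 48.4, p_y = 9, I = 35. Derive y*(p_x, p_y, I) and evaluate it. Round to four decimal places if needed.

y* = 0.7182

MRS = MU_x/MU_y = 4·(y/x)^(1.5). Set equal to p_x/p_y.
Solve for the ratio: y/x = [(1/4)·p_x/p_y]^(2/3).
With the ratio pinned down, the budget gives x* = I/(p_x + p_y·(y/x)) and y* = (y/x)·x*.
Numerically y/x = 1.218134, so x* = 35/(48.4 + 9·1.218134) = 0.5896 and y* = 1.218134·0.5896 = 0.7182.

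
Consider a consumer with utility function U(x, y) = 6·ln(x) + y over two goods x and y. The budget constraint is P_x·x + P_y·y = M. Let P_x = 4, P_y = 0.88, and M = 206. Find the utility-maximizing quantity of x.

Set MRS = P_x/P_y: (6/x)/1 = P_x/P_y.
So x*(P_x,P_y) = 6·P_y/P_x, independent of income; and y* = (M − 6·P_y)/P_y.
At the given prices: x* = 6·0.88/4 = 1.32.

x* = 1.32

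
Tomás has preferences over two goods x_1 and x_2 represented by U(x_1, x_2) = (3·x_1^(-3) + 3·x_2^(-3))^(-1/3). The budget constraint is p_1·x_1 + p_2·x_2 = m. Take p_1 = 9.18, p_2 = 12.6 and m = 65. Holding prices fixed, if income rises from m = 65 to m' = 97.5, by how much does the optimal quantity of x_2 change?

From the CES first-order condition, (x_2/x_1)^(4) = p_1/p_2.
Hence x_2/x_1 = (p_1/p_2)^(1/(4)), i.e. raised to the 0.25 power.
With the ratio pinned down, the budget gives x_1* = m/(p_1 + p_2·(x_2/x_1)) and x_2* = (x_2/x_1)·x_1*.
Numerically x_2/x_1 = 0.923885, so x_1* = 65/(9.18 + 12.6·0.923885) = 3.1219 and x_2* = 0.923885·3.1219 = 2.8842.
At m' = 97.5: x_2* = 4.3264. Change: 4.3264 − 2.8842 = 1.4421.

Δx_2* = 1.4421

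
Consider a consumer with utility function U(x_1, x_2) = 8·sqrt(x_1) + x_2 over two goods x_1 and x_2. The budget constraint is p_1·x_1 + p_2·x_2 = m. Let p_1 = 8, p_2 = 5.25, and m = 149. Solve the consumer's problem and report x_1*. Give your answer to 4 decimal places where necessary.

x_1* = 6.8906

MU_x_1 = 4/√x_1, MU_x_2 = 1. Tangency: 4/√x_1 = p_1/p_2.
Thus x_1* = (4·p_2/p_1)² — independent of m — with the rest of income spent on x_2.
Plugging in: x_1* = (4·5.25/8)² = 6.8906.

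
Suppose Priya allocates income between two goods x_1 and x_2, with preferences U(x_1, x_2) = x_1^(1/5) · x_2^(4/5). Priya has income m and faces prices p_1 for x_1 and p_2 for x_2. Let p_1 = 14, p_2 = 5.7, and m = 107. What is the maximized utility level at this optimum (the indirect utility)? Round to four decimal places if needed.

V = 9.509

The MRS is (1/4)·x_2/x_1. Set MRS = p_1/p_2.
So 0.2·p_2·x_2 = 0.8·p_1·x_1; combined with the budget, a share 0.2 of income goes to x_1.
Demand: x_1*(p_1,p_2,m) = 0.2·m/p_1 and x_2* = 0.8·m/p_2.
At p_1=14, p_2=5.7, m=107: x_1* = 0.2·107/14 = 1.5286, x_2* = 15.0175.
Utility at the optimum: U(1.5286, 15.0175) = 9.509.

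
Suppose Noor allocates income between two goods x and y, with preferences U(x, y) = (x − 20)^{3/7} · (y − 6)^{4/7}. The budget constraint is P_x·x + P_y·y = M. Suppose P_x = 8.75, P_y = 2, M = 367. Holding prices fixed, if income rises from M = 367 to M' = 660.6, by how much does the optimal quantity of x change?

Δx* = 14.3804

Let x' = x−20, y' = y−6. MRS = (3/4)·y'/x' = P_x/P_y.
Substituting into the budget: x* = 20 + 3/7·(M − 20·P_x − 6·P_y)/P_x, and y* = 6 + 4/7·(…)/P_y.
Discretionary income = 367 − 20·8.75 − 6·2 = 180; x* = 20 + 3/7·180/8.75 = 28.8163.
At M' = 660.6: x* = 43.1967. Change: 43.1967 − 28.8163 = 14.3804.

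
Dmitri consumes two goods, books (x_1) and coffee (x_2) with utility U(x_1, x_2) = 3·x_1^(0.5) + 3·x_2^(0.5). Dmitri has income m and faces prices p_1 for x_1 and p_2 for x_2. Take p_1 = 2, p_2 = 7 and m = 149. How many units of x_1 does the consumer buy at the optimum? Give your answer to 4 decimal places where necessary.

With the ratio pinned down, the budget gives x_1* = m/(p_1 + p_2·(x_2/x_1)) and x_2* = (x_2/x_1)·x_1*.
Numerically x_2/x_1 = 0.081633, so x_1* = 149/(2 + 7·0.081633) = 57.9444.

x_1* = 57.9444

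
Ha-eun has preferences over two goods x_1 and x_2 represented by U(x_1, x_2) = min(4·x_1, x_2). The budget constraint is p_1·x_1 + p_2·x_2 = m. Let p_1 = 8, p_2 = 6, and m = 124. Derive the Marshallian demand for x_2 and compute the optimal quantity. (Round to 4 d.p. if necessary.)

x_2* = 15.5

With perfect complements, no substitution: consume in ratio x_1:x_2 = 1:4.
Budget: p_1·x_1 + p_2·4·x_1 = m, so (p_1 + 4·p_2)·x_1 = m.
Demand: x_1*(p_1,p_2,m) = m/(p_1 + 4·p_2), x_2* = 4·m/(p_1 + 4·p_2).
Here 8 + 4·6 = 32, giving x_2* = 15.5.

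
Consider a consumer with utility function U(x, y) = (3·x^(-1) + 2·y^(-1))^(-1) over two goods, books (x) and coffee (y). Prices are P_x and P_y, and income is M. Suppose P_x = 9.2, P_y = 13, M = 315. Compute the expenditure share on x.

MRS = MU_x/MU_y = (3/2)·(y/x)^(2). Set equal to P_x/P_y.
Hence y/x = ((2/3)·P_x/P_y)^(1/(2)), i.e. raised to the 0.5 power.
Substitute y = (y/x)·x into the budget: x* = M/(P_x + P_y·(y/x)).
Numerically y/x = 0.686873, so x* = 315/(9.2 + 13·0.686873) = 17.3751 and y* = 0.686873·17.3751 = 11.9345.
Expenditure on x: 9.2·17.3751 = 159.8513; share = 0.5075.

share on x = 0.5075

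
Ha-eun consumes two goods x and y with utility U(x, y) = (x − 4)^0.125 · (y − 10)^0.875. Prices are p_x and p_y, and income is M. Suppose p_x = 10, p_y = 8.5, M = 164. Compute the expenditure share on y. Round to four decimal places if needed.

MRS = (1/7)·(y−10)/(x−4). Tangency with p_x/p_y gives y−10 = 7·(p_x/p_y)·(x−4).
Substituting into the budget: x* = 4 + 0.125·(M − 4·p_x − 10·p_y)/p_x, and y* = 10 + 0.875·(…)/p_y.
Discretionary income = 164 − 4·10 − 10·8.5 = 39; x* = 4 + 0.125·39/10 = 4.4875; y* = 10 + 0.875·39/8.5 = 14.0147.
Expenditure on y: 8.5·14.0147 = 119.125; share = 0.7264.

share on y = 0.7264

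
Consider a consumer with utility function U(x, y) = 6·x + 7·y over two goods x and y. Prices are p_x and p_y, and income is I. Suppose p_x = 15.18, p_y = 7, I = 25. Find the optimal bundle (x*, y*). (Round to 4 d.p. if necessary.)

x* = 0, y* = 3.5714

Linear utility — the consumer picks whichever good has higher MU/price: 6/15.18 = 0.3953 vs 7/7 = 1.
y gives more utility per dollar, so spend all income on y: y* = I/p_y, x* = 0.
Numerically: x* = 0, y* = 3.5714.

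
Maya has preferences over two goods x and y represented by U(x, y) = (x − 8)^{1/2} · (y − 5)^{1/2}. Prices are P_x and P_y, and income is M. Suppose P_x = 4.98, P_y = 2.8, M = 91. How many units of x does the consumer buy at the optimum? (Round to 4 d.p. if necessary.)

Let x' = x−8, y' = y−5. MRS = y'/x' = P_x/P_y.
Substituting into the budget: x* = 8 + 0.5·(M − 8·P_x − 5·P_y)/P_x, and y* = 5 + 0.5·(…)/P_y.
Discretionary income = 91 − 8·4.98 − 5·2.8 = 37.16; x* = 8 + 0.5·37.16/4.98 = 11.7309.

x* = 11.7309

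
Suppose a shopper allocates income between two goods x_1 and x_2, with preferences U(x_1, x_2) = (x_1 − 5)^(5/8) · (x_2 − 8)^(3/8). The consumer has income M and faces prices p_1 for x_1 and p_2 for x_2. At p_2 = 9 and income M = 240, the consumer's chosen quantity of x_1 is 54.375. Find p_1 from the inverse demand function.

p_1 = 2

Let x_1' = x_1−5, x_2' = x_2−8. MRS = (5/3)·x_2'/x_1' = p_1/p_2.
After buying the subsistence bundle (5, 8), a share 0.625 of the remaining income goes to x_1: x_1* = 5 + 0.625·(M − 5p_1 − 8p_2)/p_1.
Set x_1* = 54.375 in the demand function and solve for p_1: p_1 = 2.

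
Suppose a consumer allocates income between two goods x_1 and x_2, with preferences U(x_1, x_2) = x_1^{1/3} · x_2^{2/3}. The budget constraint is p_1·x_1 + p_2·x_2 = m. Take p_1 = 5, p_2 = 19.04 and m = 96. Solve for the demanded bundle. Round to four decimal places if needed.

MU_x_1/MU_x_2 = (1/3·x_2)/(2/3·x_1); tangency sets this equal to p_1/p_2.
So 1/3·p_2·x_2 = 2/3·p_1·x_1; combined with the budget, a share 1/3 of income goes to x_1.
Demand: x_1*(p_1,p_2,m) = 1/3·m/p_1 and x_2* = 2/3·m/p_2.
At p_1=5, p_2=19.04, m=96: x_1* = 1/3·96/5 = 6.4, x_2* = 3.3613.

x_1* = 6.4, x_2* = 3.3613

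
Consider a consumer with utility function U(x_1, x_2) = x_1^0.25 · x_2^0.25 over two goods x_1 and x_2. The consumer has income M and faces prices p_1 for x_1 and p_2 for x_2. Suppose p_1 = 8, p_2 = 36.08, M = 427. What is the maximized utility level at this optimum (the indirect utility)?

V = 3.5449

Tangency: MRS = x_2/x_1 = p_1/p_2.
So 0.25·p_2·x_2 = 0.25·p_1·x_1; combined with the budget, a share 0.5 of income goes to x_1.
Demand: x_1*(p_1,p_2,M) = 0.5·M/p_1 and x_2* = 0.5·M/p_2.
At p_1=8, p_2=36.08, M=427: x_1* = 0.5·427/8 = 26.6875, x_2* = 5.9174.
Utility at the optimum: U(26.6875, 5.9174) = 3.5449.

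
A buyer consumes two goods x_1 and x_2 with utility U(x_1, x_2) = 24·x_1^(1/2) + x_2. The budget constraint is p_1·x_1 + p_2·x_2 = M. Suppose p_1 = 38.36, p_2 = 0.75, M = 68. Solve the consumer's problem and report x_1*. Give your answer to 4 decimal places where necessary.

Utility is quasi-linear in x_2; the FOC for x_1 is 12/√x_1 = p_1/p_2.
Solve: √x_1 = 12·p_2/p_1, so x_1*(p_1,p_2) = (12·p_2/p_1)², and x_2* = (M − p_1·x_1*)/p_2.
Plugging in: x_1* = (12·0.75/38.36)² = 0.055.

x_1* = 0.055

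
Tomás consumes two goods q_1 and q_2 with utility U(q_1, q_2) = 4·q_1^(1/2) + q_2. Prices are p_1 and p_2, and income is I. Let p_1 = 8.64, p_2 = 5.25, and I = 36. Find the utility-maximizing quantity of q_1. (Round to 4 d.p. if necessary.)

q_1* = 1.4769

Set MRS = p_1/p_2: 2·q_1^(−1/2) = p_1/p_2.
Thus q_1* = (2·p_2/p_1)² — independent of I — with the rest of income spent on q_2.
Plugging in: q_1* = (2·5.25/8.64)² = 1.4769.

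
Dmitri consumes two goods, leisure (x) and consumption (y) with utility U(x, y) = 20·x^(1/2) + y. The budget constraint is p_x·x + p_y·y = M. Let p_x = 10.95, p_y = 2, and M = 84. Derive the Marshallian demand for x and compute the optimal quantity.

x* = 3.336

Solve: √x = 10·p_y/p_x, so x*(p_x,p_y) = (10·p_y/p_x)², and y* = (M − p_x·x*)/p_y.
Plugging in: x* = (10·2/10.95)² = 3.336.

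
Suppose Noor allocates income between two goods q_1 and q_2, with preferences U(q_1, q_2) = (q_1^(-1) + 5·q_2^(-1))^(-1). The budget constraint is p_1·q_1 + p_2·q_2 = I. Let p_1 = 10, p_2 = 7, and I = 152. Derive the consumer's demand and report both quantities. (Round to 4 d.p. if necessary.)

q_1* = 5.2946, q_2* = 14.1505

From the CES first-order condition, (1/5)·(q_2/q_1)^(2) = p_1/p_2.
Hence q_2/q_1 = (5·p_1/p_2)^(1/(2)), i.e. raised to the 0.5 power.
Substitute q_2 = (q_2/q_1)·q_1 into the budget: q_1* = I/(p_1 + p_2·(q_2/q_1)).
Numerically q_2/q_1 = 2.672612, so q_1* = 152/(10 + 7·2.672612) = 5.2946 and q_2* = 2.672612·5.2946 = 14.1505.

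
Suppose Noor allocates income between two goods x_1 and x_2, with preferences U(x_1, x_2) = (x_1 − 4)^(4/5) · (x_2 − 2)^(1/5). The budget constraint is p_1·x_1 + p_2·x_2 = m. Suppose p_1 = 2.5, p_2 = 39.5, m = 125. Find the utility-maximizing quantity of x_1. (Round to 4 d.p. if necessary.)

x_1* = 15.52

This is Cobb-Douglas in (x_1−4, x_2−2): tangency gives 0.8·p_2·(x_2−2) = 0.2·p_1·(x_1−4).
Substituting into the budget: x_1* = 4 + 0.8·(m − 4·p_1 − 2·p_2)/p_1, and x_2* = 2 + 0.2·(…)/p_2.
Discretionary income = 125 − 4·2.5 − 2·39.5 = 36; x_1* = 4 + 0.8·36/2.5 = 15.52.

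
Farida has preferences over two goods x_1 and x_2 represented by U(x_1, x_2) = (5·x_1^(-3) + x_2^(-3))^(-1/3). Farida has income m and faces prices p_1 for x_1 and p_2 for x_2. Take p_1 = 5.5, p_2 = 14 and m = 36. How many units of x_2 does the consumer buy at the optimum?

x_2* = 1.4761

MRS = MU_x_1/MU_x_2 = 5·(x_2/x_1)^(4). Set equal to p_1/p_2.
Solve for the ratio: x_2/x_1 = [(1/5)·p_1/p_2]^(0.25).
With the ratio pinned down, the budget gives x_1* = m/(p_1 + p_2·(x_2/x_1)) and x_2* = (x_2/x_1)·x_1*.
Numerically x_2/x_1 = 0.529439, so x_1* = 36/(5.5 + 14·0.529439) = 2.7881 and x_2* = 0.529439·2.7881 = 1.4761.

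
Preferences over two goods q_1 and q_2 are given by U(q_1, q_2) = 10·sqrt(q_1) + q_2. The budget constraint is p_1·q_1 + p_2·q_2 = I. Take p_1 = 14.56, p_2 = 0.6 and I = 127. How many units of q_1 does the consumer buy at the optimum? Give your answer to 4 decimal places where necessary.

Plugging in: q_1* = (5·0.6/14.56)² = 0.0425.

q_1* = 0.0425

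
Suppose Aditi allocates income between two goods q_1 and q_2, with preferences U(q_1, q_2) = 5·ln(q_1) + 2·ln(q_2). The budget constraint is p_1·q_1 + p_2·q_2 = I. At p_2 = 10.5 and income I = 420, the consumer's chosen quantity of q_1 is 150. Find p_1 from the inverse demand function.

Tangency: MRS = (5/2)·q_2/q_1 = p_1/p_2.
Rearranging, p_2·q_2 = (2/5)·p_1·q_1. Substituting into the budget gives p_1·q_1·(1 + (2/5)) = I.
Demand: q_1*(p_1,p_2,I) = 5/7·I/p_1 and q_2* = 2/7·I/p_2.
Set q_1* = 150 in the demand function and solve for p_1: p_1 = 2.

p_1 = 2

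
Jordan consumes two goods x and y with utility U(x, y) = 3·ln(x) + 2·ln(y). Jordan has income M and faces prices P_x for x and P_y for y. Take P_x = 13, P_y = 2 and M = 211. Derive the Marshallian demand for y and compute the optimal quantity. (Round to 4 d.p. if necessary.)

y* = 42.2

At P_x=13, P_y=2, M=211: y* = 0.4·211/2 = 42.2.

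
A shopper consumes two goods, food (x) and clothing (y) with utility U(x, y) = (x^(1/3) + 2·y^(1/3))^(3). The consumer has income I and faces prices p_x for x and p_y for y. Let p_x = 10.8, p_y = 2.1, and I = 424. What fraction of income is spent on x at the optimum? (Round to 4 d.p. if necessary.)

share on x = 0.1349

From the CES first-order condition, (1/2)·(y/x)^(2/3) = p_x/p_y.
Solve for the ratio: y/x = [2·p_x/p_y]^(1.5).
With the ratio pinned down, the budget gives x* = I/(p_x + p_y·(y/x)) and y* = (y/x)·x*.
Numerically y/x = 32.987673, so x* = 424/(10.8 + 2.1·32.987673) = 5.2951 and y* = 32.987673·5.2951 = 174.6728.
Expenditure on x: 10.8·5.2951 = 57.187; share = 0.1349.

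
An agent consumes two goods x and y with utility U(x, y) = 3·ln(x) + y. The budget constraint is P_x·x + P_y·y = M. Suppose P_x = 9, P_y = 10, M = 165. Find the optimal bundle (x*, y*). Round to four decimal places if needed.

So x*(P_x,P_y) = 3·P_y/P_x, independent of income; and y* = (M − 3·P_y)/P_y.
At the given prices: x* = 3·10/9 = 3.3333, and y* = 13.5.

x* = 3.3333, y* = 13.5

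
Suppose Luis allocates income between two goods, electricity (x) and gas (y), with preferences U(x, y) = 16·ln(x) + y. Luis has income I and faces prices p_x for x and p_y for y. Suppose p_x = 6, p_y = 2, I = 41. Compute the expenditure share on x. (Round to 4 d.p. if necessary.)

MU_x = 16/x, MU_y = 1. Tangency: 16/x = p_x/p_y.
So x*(p_x,p_y) = 16·p_y/p_x, independent of income; and y* = (I − 16·p_y)/p_y.
At the given prices: x* = 16·2/6 = 5.3333, and y* = 4.5.
Expenditure on x: 6·5.3333 = 32; share = 0.7805.

share on x = 0.7805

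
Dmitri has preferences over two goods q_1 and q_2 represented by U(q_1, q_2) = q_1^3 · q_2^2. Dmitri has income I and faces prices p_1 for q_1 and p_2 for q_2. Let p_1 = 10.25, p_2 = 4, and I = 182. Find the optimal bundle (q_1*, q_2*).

q_1* = 10.6537, q_2* = 18.2

The MRS is (3/2)·q_2/q_1. Set MRS = p_1/p_2.
Rearranging, p_2·q_2 = (2/3)·p_1·q_1. Substituting into the budget gives p_1·q_1·(1 + (2/3)) = I.
Demand: q_1*(p_1,p_2,I) = 0.6·I/p_1 and q_2* = 0.4·I/p_2.
At p_1=10.25, p_2=4, I=182: q_1* = 0.6·182/10.25 = 10.6537, q_2* = 18.2.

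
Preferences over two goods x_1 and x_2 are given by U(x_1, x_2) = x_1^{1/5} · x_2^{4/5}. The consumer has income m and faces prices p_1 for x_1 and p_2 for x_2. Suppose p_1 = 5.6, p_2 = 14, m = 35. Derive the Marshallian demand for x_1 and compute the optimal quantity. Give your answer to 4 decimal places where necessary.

Tangency: MRS = (1/4)·x_2/x_1 = p_1/p_2.
Rearranging, p_2·x_2 = 4·p_1·x_1. Substituting into the budget gives p_1·x_1·(1 + 4) = m.
Demand: x_1*(p_1,p_2,m) = 0.2·m/p_1 and x_2* = 0.8·m/p_2.
At p_1=5.6, p_2=14, m=35: x_1* = 0.2·35/5.6 = 1.25.

x_1* = 1.25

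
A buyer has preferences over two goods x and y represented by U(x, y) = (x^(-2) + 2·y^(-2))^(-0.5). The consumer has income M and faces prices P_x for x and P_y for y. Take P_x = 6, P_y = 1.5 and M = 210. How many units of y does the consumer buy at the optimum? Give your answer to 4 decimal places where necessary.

y* = 46.6667

MRS = MU_x/MU_y = (1/2)·(y/x)^(3). Set equal to P_x/P_y.
Solve for the ratio: y/x = [2·P_x/P_y]^(1/3).
With the ratio pinned down, the budget gives x* = M/(P_x + P_y·(y/x)) and y* = (y/x)·x*.
Numerically y/x = 2, so x* = 210/(6 + 1.5·2) = 23.3333 and y* = 2·23.3333 = 46.6667.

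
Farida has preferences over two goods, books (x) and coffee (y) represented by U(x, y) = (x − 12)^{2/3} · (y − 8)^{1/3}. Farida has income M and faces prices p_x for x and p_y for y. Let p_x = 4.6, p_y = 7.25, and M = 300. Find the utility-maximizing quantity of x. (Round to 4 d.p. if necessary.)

This is Cobb-Douglas in (x−12, y−8): tangency gives 2/3·p_y·(y−8) = 1/3·p_x·(x−12).
After buying the subsistence bundle (12, 8), a share 2/3 of the remaining income goes to x: x* = 12 + 2/3·(M − 12p_x − 8p_y)/p_x.
Discretionary income = 300 − 12·4.6 − 8·7.25 = 186.8; x* = 12 + 2/3·186.8/4.6 = 39.0725.

x* = 39.0725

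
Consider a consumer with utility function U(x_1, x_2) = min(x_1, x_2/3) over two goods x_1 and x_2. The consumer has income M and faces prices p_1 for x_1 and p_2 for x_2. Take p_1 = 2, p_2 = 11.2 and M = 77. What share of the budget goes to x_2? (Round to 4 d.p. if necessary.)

share on x_2 = 0.9438

Leontief preferences: the optimum is at the kink where x_1/1 = x_2/3, i.e. x_2 = 3·x_1.
Budget: p_1·x_1 + p_2·3·x_1 = M, so (p_1 + 3·p_2)·x_1 = M.
Demand: x_1*(p_1,p_2,M) = M/(p_1 + 3·p_2), x_2* = 3·M/(p_1 + 3·p_2).
Here 2 + 3·11.2 = 35.6, giving x_1* = 2.1629 and x_2* = 6.4888.
Expenditure on x_2: 11.2·6.4888 = 72.6742; share = 0.9438.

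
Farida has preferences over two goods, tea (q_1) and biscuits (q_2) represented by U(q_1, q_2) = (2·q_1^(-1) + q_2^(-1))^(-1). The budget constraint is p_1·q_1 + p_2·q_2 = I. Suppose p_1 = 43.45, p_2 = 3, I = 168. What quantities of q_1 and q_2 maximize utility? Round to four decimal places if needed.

q_1* = 3.2607, q_2* = 8.7746

MRS = MU_q_1/MU_q_2 = 2·(q_2/q_1)^(2). Set equal to p_1/p_2.
Solve for the ratio: q_2/q_1 = [(1/2)·p_1/p_2]^(0.5).
Substitute q_2 = (q_2/q_1)·q_1 into the budget: q_1* = I/(p_1 + p_2·(q_2/q_1)).
Numerically q_2/q_1 = 2.691034, so q_1* = 168/(43.45 + 3·2.691034) = 3.2607 and q_2* = 2.691034·3.2607 = 8.7746.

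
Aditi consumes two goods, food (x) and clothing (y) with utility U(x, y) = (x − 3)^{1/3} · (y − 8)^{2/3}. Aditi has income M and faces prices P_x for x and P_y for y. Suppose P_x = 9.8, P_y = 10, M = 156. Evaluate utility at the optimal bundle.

This is Cobb-Douglas in (x−3, y−8): tangency gives 1/3·P_y·(y−8) = 2/3·P_x·(x−3).
Substituting into the budget: x* = 3 + 1/3·(M − 3·P_x − 8·P_y)/P_x, and y* = 8 + 2/3·(…)/P_y.
Discretionary income = 156 − 3·9.8 − 8·10 = 46.6; x* = 3 + 1/3·46.6/9.8 = 4.585; y* = 8 + 2/3·46.6/10 = 11.1067.
Utility at the optimum: U(4.585, 11.1067) = 2.4824.

V = 2.4824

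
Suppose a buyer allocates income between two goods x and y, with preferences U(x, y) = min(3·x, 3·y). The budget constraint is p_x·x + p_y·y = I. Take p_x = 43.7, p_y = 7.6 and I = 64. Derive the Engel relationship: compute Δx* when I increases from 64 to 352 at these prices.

Δx* = 5.614

Leontief preferences: the optimum is at the kink where x/3 = y/3, i.e. y = x.
Budget: p_x·x + p_y·x = I, so (3·p_x + 3·p_y)·x = 3·I.
Demand: x*(p_x,p_y,I) = 3·I/(3·p_x + 3·p_y), y* = 3·I/(3·p_x + 3·p_y).
Here 3·43.7 + 3·7.6 = 153.9, giving x* = 1.2476.
At I' = 352: x* = 6.8616. Change: 6.8616 − 1.2476 = 5.614.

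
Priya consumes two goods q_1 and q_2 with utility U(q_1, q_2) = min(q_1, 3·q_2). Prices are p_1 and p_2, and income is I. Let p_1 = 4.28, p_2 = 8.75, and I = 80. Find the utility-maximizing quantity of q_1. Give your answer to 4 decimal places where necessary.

With perfect complements, no substitution: consume in ratio q_1:q_2 = 3:1.
Budget: p_1·q_1 + p_2·(1/3)·q_1 = I, so (3·p_1 + p_2)·q_1 = 3·I.
Demand: q_1*(p_1,p_2,I) = 3·I/(3·p_1 + p_2), q_2* = I/(3·p_1 + p_2).
Here 3·4.28 + 8.75 = 21.59, giving q_1* = 11.1163.

q_1* = 11.1163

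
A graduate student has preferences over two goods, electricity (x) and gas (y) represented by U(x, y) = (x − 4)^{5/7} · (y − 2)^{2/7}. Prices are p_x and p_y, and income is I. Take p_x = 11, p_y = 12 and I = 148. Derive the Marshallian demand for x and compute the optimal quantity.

MRS = (5/2)·(y−2)/(x−4). Tangency with p_x/p_y gives y−2 = (2/5)·(p_x/p_y)·(x−4).
After buying the subsistence bundle (4, 2), a share 5/7 of the remaining income goes to x: x* = 4 + 5/7·(I − 4p_x − 2p_y)/p_x.
Discretionary income = 148 − 4·11 − 2·12 = 80; x* = 4 + 5/7·80/11 = 9.1948.

x* = 9.1948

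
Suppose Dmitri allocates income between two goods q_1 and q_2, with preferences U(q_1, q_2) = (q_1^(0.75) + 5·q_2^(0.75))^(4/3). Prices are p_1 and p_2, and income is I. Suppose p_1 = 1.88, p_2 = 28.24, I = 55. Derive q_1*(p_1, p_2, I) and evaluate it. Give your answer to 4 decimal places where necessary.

MU_q_1 ∝ q_1^(-0.25), MU_q_2 ∝ 5·q_2^(-0.25), so MRS = (1/5)·(q_2/q_1)^(0.25) = p_1/p_2.
Hence q_2/q_1 = (5·p_1/p_2)^(1/(0.25)), i.e. raised to the 4 power.
With the ratio pinned down, the budget gives q_1* = I/(p_1 + p_2·(q_2/q_1)) and q_2* = (q_2/q_1)·q_1*.
Numerically q_2/q_1 = 0.012276, so q_1* = 55/(1.88 + 28.24·0.012276) = 24.7006.

q_1* = 24.7006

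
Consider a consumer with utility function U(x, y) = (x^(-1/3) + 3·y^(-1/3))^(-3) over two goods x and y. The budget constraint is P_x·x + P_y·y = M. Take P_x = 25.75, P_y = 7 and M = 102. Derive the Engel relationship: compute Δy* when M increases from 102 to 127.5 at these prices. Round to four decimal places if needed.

MU_x ∝ x^(-4/3), MU_y ∝ 3·y^(-4/3), so MRS = (1/3)·(y/x)^(4/3) = P_x/P_y.
Solve for the ratio: y/x = [3·P_x/P_y]^(0.75).
Substitute y = (y/x)·x into the budget: x* = M/(P_x + P_y·(y/x)).
Numerically y/x = 6.054807, so x* = 102/(25.75 + 7·6.054807) = 1.4971 and y* = 6.054807·1.4971 = 9.0644.
At M' = 127.5: y* = 11.3305. Change: 11.3305 − 9.0644 = 2.2661.

Δy* = 2.2661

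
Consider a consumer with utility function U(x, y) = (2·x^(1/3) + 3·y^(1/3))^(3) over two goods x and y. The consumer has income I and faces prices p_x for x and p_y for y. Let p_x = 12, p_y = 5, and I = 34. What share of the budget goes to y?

share on y = 0.74

From the CES first-order condition, (2/3)·(y/x)^(2/3) = p_x/p_y.
Hence y/x = ((3/2)·p_x/p_y)^(1/(2/3)), i.e. raised to the 1.5 power.
Substitute y = (y/x)·x into the budget: x* = I/(p_x + p_y·(y/x)).
Numerically y/x = 6.83052, so x* = 34/(12 + 5·6.83052) = 0.7367 and y* = 6.83052·0.7367 = 5.032.
Expenditure on y: 5·5.032 = 25.1598; share = 0.74.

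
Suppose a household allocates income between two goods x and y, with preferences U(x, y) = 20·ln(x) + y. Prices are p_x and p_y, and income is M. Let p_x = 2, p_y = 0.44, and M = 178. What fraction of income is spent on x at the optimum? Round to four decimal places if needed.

share on x = 0.0494

Set MRS = p_x/p_y: (20/x)/1 = p_x/p_y.
So x*(p_x,p_y) = 20·p_y/p_x, independent of income; and y* = (M − 20·p_y)/p_y.
At the given prices: x* = 20·0.44/2 = 4.4, and y* = 384.5455.
Expenditure on x: 2·4.4 = 8.8; share = 0.0494.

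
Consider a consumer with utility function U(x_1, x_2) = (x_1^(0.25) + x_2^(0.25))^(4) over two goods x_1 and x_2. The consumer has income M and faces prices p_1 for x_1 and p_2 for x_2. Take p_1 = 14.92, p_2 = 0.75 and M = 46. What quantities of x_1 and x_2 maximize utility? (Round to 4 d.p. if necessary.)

x_1* = 0.8311, x_2* = 44.7996

Numerically x_2/x_1 = 53.902645, so x_1* = 46/(14.92 + 0.75·53.902645) = 0.8311 and x_2* = 53.902645·0.8311 = 44.7996.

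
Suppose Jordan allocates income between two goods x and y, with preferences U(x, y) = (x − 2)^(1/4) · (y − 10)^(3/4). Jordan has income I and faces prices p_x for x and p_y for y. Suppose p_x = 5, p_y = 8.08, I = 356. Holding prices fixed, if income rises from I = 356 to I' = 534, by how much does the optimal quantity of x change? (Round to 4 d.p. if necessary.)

MRS = (1/3)·(y−10)/(x−2). Tangency with p_x/p_y gives y−10 = 3·(p_x/p_y)·(x−2).
Substituting into the budget: x* = 2 + 0.25·(I − 2·p_x − 10·p_y)/p_x, and y* = 10 + 0.75·(…)/p_y.
Discretionary income = 356 − 2·5 − 10·8.08 = 265.2; x* = 2 + 0.25·265.2/5 = 15.26.
At I' = 534: x* = 24.16. Change: 24.16 − 15.26 = 8.9.

Δx* = 8.9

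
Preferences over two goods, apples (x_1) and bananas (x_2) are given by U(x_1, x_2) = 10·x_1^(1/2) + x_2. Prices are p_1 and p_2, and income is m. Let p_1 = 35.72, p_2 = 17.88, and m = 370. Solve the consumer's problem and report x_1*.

x_1* = 6.264

Utility is quasi-linear in x_2; the FOC for x_1 is 5/√x_1 = p_1/p_2.
Thus x_1* = (5·p_2/p_1)² — independent of m — with the rest of income spent on x_2.
Plugging in: x_1* = (5·17.88/35.72)² = 6.264.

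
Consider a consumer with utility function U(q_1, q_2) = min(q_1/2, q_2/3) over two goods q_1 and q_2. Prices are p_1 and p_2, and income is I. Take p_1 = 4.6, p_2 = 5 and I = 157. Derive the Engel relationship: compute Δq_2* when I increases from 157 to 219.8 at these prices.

Δq_2* = 7.7851

Leontief preferences: the optimum is at the kink where q_1/2 = q_2/3, i.e. q_2 = (3/2)·q_1.
Budget: p_1·q_1 + p_2·(3/2)·q_1 = I, so (2·p_1 + 3·p_2)·q_1 = 2·I.
Demand: q_1*(p_1,p_2,I) = 2·I/(2·p_1 + 3·p_2), q_2* = 3·I/(2·p_1 + 3·p_2).
Here 2·4.6 + 3·5 = 24.2, giving q_2* = 19.4628.
At I' = 219.8: q_2* = 27.2479. Change: 27.2479 − 19.4628 = 7.7851.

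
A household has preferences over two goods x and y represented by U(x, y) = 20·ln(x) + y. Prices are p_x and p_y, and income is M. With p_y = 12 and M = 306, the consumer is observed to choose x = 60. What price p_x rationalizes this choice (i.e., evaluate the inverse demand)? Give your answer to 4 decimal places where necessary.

p_x = 4

Set MRS = p_x/p_y: (20/x)/1 = p_x/p_y.
So x*(p_x,p_y) = 20·p_y/p_x, independent of income; and y* = (M − 20·p_y)/p_y.
Set x* = 60 in the demand function and solve for p_x: p_x = 4.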